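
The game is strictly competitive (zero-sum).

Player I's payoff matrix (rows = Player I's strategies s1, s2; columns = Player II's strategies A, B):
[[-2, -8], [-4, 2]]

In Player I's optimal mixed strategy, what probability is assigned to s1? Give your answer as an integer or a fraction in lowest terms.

Row minima are -8 and -4, so Player I's maximin is -4; column maxima are -2 and 2, so Player II's minimax is -2. These differ, so the equilibrium is in mixed strategies.
Let Player I play s1 with probability p. Player II is indifferent when −2p − 4(1−p) = −8p + 2(1−p), giving p = 1/2.

1/2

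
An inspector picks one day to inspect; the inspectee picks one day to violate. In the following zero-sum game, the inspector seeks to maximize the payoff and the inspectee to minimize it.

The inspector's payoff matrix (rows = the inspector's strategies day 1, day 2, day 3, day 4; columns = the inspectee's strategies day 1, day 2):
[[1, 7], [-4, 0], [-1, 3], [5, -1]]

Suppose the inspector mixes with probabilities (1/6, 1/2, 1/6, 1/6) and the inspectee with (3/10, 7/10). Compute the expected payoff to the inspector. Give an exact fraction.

Against (3/10, 7/10), each row's expected payoff is day 1: 26/5; day 2: -6/5; day 3: 9/5; day 4: 4/5.
Taking the (1/6, 1/2, 1/6, 1/6)-weighted average: (1/6)·(26/5) + (1/2)·(-6/5) + (1/6)·(9/5) + (1/6)·(4/5) = 7/10.

7/10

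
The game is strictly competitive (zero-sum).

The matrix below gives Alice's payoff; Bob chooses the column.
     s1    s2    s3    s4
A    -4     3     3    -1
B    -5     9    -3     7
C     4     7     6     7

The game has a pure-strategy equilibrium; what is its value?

Row minima: -4, -5, 4 → Alice's maximin is 4.
Column maxima: 4, 9, 6, 7 → Bob's minimax is 4.
They coincide at (C, s1), so the value is 4.

4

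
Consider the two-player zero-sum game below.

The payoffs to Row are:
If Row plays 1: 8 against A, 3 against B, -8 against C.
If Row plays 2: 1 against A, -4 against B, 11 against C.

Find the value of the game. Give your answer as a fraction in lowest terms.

Column A is strictly dominated by B for Column (it gives Row more in every row).
The remaining 2×2 game on (1, 2) × (B, C) has no saddle point. Let Row play 1 with probability p; indifference gives 3p − 4(1−p) = −8p + 11(1−p), so p = 15/26.
Similarly Column's optimal q on B is 19/26, and the value is 3·(19/26) + (-8)·(7/26) = 1/26.

1/26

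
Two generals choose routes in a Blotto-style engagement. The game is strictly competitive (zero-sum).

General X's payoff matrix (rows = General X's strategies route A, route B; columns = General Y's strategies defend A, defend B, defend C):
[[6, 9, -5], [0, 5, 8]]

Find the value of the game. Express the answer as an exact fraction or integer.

48/19

Column defend B is strictly dominated by defend A for General Y (it gives General X more in every row).
The remaining 2×2 game on (route A, route B) × (defend A, defend C) has no saddle point. Let General X play route A with probability p; indifference gives 6p = −5p + 8(1−p), so p = 8/19.
Similarly General Y's optimal q on defend A is 13/19, and the value is 6·(13/19) + (-5)·(6/19) = 48/19.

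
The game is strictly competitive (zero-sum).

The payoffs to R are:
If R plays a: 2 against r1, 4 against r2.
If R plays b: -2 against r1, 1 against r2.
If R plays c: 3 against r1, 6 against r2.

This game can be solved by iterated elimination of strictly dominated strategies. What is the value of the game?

Column r2 is strictly dominated by r1 for C (2<4, -2<1, 3<6); eliminate r2.
Row b is strictly dominated by row a (2>-2); eliminate b.
Row a is strictly dominated by row c (3>2); eliminate a.
Only (c, r1) remains, with payoff 3.

3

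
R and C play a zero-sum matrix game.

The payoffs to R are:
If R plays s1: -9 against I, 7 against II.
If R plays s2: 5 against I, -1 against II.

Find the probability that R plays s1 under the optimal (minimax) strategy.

3/11

Row minima are -9 and -1, so R's maximin is -1; column maxima are 5 and 7, so C's minimax is 5. These differ, so the equilibrium is in mixed strategies.
Let R play s1 with probability p. C is indifferent when −9p + 5(1−p) = 7p − (1−p), giving p = 3/11.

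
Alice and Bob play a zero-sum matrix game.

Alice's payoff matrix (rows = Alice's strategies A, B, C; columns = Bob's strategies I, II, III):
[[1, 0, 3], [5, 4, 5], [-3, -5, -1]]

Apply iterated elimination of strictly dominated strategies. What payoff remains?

4

Row A is strictly dominated by row B (5>1, 4>0, 5>3); eliminate A.
Row C is strictly dominated by row B (5>-3, 4>-5, 5>-1); eliminate C.
Column I is strictly dominated by II for Bob (4<5); eliminate I.
Column III is strictly dominated by II for Bob (4<5); eliminate III.
Only (B, II) remains, with payoff 4.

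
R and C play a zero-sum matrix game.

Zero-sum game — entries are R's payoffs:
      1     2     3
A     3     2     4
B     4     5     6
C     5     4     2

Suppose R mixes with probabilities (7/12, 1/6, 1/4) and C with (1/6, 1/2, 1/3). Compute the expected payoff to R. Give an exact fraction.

61/18

Against (1/6, 1/2, 1/3), each row's expected payoff is A: 17/6; B: 31/6; C: 7/2.
Taking the (7/12, 1/6, 1/4)-weighted average: (7/12)·(17/6) + (1/6)·(31/6) + (1/4)·(7/2) = 61/18.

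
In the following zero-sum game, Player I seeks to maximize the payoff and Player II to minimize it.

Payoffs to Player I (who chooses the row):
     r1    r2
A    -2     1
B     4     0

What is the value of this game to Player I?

Row minima are -2 and 0, so Player I's maximin is 0; column maxima are 4 and 1, so Player II's minimax is 1. These differ, so the equilibrium is in mixed strategies.
Let Player I play A with probability p. Player II is indifferent when −2p + 4(1−p) = p, giving p = 4/7.
Let Player II play r1 with probability q. Player I is indifferent when −2q + (1−q) = 4q, giving q = 1/7.
The value is -2·(1/7) + (1)·(6/7) = 4/7.

4/7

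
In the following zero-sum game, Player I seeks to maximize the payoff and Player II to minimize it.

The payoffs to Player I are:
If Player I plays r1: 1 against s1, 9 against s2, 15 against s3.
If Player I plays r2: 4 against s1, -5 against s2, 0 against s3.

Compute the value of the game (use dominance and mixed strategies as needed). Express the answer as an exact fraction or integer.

Column s3 is strictly dominated by s2 for Player II (it gives Player I more in every row).
The remaining 2×2 game on (r1, r2) × (s1, s2) has no saddle point. Let Player I play r1 with probability p; indifference gives p + 4(1−p) = 9p − 5(1−p), so p = 9/17.
Similarly Player II's optimal q on s1 is 14/17, and the value is 1·(14/17) + (9)·(3/17) = 41/17.

41/17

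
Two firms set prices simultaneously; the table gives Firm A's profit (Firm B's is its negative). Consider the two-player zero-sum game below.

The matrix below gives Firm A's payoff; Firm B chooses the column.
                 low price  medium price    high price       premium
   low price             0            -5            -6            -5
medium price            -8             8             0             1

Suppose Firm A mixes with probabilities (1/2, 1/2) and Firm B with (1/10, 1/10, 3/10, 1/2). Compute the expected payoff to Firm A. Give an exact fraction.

Against (1/10, 1/10, 3/10, 1/2), each row's expected payoff is low price: -24/5; medium price: 1/2.
Taking the (1/2, 1/2)-weighted average: (1/2)·(-24/5) + (1/2)·(1/2) = -43/20.

-43/20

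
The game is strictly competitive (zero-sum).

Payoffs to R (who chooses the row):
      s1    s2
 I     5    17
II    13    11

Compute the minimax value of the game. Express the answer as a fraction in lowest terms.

Row minima are 5 and 11, so R's maximin is 11; column maxima are 13 and 17, so C's minimax is 13. These differ, so the equilibrium is in mixed strategies.
Let R play I with probability p. C is indifferent when 5p + 13(1−p) = 17p + 11(1−p), giving p = 1/7.
Let C play s1 with probability q. R is indifferent when 5q + 17(1−q) = 13q + 11(1−q), giving q = 3/7.
The value is 5·(3/7) + (17)·(4/7) = 83/7.

83/7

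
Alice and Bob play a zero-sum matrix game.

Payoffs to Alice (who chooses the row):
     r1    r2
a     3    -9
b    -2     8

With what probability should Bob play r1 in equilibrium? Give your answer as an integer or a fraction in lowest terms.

17/22

Row minima are -9 and -2, so Alice's maximin is -2; column maxima are 3 and 8, so Bob's minimax is 3. These differ, so the equilibrium is in mixed strategies.
Let Bob play r1 with probability q. Alice is indifferent when 3q − 9(1−q) = −2q + 8(1−q), giving q = 17/22.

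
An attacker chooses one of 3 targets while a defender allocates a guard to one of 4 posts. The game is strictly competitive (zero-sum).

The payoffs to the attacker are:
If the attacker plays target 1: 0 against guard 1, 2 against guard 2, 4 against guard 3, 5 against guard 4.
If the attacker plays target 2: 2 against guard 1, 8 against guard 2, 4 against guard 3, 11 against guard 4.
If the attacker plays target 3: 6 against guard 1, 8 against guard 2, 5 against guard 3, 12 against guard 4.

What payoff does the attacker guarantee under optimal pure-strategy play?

5

Row minima: 0, 2, 5 → the attacker's maximin is 5.
Column maxima: 6, 8, 5, 12 → the defender's minimax is 5.
They coincide at (target 3, guard 3), so the value is 5.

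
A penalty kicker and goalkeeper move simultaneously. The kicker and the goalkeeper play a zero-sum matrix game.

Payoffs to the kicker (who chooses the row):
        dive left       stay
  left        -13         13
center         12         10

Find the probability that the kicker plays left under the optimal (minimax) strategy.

Row minima are -13 and 10, so the kicker's maximin is 10; column maxima are 12 and 13, so the goalkeeper's minimax is 12. These differ, so the equilibrium is in mixed strategies.
Let the kicker play left with probability p. The goalkeeper is indifferent when −13p + 12(1−p) = 13p + 10(1−p), giving p = 1/14.

1/14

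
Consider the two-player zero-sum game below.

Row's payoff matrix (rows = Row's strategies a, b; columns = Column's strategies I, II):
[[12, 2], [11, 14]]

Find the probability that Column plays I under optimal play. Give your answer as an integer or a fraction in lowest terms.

Row minima are 2 and 11, so Row's maximin is 11; column maxima are 12 and 14, so Column's minimax is 12. These differ, so the equilibrium is in mixed strategies.
Let Column play I with probability q. Row is indifferent when 12q + 2(1−q) = 11q + 14(1−q), giving q = 12/13.

12/13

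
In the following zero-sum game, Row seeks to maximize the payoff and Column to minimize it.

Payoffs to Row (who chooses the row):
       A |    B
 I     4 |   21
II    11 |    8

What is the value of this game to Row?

Row minima are 4 and 8, so Row's maximin is 8; column maxima are 11 and 21, so Column's minimax is 11. These differ, so the equilibrium is in mixed strategies.
Let Row play I with probability p. Column is indifferent when 4p + 11(1−p) = 21p + 8(1−p), giving p = 3/20.
Let Column play A with probability q. Row is indifferent when 4q + 21(1−q) = 11q + 8(1−q), giving q = 13/20.
The value is 4·(13/20) + (21)·(7/20) = 199/20.

199/20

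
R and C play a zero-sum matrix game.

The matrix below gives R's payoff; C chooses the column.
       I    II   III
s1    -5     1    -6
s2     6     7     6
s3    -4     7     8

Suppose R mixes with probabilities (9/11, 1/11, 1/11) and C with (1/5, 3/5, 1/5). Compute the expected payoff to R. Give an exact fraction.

-14/55

Against (1/5, 3/5, 1/5), each row's expected payoff is s1: -8/5; s2: 33/5; s3: 5.
Taking the (9/11, 1/11, 1/11)-weighted average: (9/11)·(-8/5) + (1/11)·(33/5) + (1/11)·(5) = -14/55.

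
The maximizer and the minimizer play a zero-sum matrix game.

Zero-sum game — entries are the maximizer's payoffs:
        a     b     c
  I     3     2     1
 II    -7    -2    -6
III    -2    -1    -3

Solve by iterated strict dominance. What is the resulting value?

Column b is strictly dominated by c for the minimizer (1<2, -6<-2, -3<-1); eliminate b.
Row II is strictly dominated by row I (3>-7, 1>-6); eliminate II.
Column a is strictly dominated by c for the minimizer (1<3, -3<-2); eliminate a.
Row III is strictly dominated by row I (1>-3); eliminate III.
Only (I, c) remains, with payoff 1.

1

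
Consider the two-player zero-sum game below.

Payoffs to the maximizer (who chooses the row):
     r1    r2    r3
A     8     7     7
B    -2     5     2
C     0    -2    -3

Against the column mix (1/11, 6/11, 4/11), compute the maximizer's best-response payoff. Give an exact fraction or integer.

78/11

A: (8)·(1/11) + (7)·(6/11) + (7)·(4/11) = 78/11.
B: (-2)·(1/11) + (5)·(6/11) + (2)·(4/11) = 36/11.
C: (0)·(1/11) + (-2)·(6/11) + (-3)·(4/11) = -24/11.
The best pure response is A with expected payoff 78/11.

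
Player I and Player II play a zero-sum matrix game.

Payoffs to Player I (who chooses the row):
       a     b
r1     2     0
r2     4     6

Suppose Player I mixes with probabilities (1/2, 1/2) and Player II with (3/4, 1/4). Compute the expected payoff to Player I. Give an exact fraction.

Against (3/4, 1/4), each row's expected payoff is r1: 3/2; r2: 9/2.
Taking the (1/2, 1/2)-weighted average: (1/2)·(3/2) + (1/2)·(9/2) = 3.

3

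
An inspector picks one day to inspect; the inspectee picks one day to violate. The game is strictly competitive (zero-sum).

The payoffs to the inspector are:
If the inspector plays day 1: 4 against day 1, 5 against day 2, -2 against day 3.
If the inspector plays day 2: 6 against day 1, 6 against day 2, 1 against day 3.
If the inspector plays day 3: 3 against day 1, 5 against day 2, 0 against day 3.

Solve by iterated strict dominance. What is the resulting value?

1

Column day 2 is strictly dominated by day 3 for the inspectee (-2<5, 1<6, 0<5); eliminate day 2.
Column day 1 is strictly dominated by day 3 for the inspectee (-2<4, 1<6, 0<3); eliminate day 1.
Row day 3 is strictly dominated by row day 2 (1>0); eliminate day 3.
Row day 1 is strictly dominated by row day 2 (1>-2); eliminate day 1.
Only (day 2, day 3) remains, with payoff 1.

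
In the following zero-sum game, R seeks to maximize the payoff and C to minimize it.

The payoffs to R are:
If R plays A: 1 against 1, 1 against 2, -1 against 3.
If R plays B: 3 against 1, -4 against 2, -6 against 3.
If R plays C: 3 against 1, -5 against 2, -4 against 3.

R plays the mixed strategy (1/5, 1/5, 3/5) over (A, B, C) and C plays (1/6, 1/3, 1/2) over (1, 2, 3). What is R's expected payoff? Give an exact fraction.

Against (1/6, 1/3, 1/2), each row's expected payoff is A: 0; B: -23/6; C: -19/6.
Taking the (1/5, 1/5, 3/5)-weighted average: (1/5)·(0) + (1/5)·(-23/6) + (3/5)·(-19/6) = -8/3.

-8/3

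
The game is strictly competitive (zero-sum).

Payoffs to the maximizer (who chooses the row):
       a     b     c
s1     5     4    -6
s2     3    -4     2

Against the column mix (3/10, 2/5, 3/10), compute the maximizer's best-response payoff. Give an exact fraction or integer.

13/10

s1: (5)·(3/10) + (4)·(2/5) + (-6)·(3/10) = 13/10.
s2: (3)·(3/10) + (-4)·(2/5) + (2)·(3/10) = -1/10.
The best pure response is s1 with expected payoff 13/10.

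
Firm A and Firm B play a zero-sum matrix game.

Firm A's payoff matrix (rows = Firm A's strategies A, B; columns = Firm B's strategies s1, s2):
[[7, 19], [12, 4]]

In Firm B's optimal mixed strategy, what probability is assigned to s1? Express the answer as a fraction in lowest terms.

3/4

Row minima are 7 and 4, so Firm A's maximin is 7; column maxima are 12 and 19, so Firm B's minimax is 12. These differ, so the equilibrium is in mixed strategies.
Let Firm B play s1 with probability q. Firm A is indifferent when 7q + 19(1−q) = 12q + 4(1−q), giving q = 3/4.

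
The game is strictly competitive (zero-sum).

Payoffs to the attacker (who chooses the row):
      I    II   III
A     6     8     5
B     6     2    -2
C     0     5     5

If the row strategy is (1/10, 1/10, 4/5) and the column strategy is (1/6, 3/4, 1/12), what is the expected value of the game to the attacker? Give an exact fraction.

Against (1/6, 3/4, 1/12), each row's expected payoff is A: 89/12; B: 7/3; C: 25/6.
Taking the (1/10, 1/10, 4/5)-weighted average: (1/10)·(89/12) + (1/10)·(7/3) + (4/5)·(25/6) = 517/120.

517/120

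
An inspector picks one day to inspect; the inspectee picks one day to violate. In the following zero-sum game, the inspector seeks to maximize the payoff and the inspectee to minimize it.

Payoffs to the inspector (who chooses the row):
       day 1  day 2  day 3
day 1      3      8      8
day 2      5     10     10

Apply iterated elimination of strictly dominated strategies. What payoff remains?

Row day 1 is strictly dominated by row day 2 (5>3, 10>8, 10>8); eliminate day 1.
Column day 3 is strictly dominated by day 1 for the inspectee (5<10); eliminate day 3.
Column day 2 is strictly dominated by day 1 for the inspectee (5<10); eliminate day 2.
Only (day 2, day 1) remains, with payoff 5.

5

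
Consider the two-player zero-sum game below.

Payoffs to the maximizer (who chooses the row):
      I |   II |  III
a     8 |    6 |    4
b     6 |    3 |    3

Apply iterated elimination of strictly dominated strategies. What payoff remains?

4

Column I is strictly dominated by II for the minimizer (6<8, 3<6); eliminate I.
Row b is strictly dominated by row a (6>3, 4>3); eliminate b.
Column II is strictly dominated by III for the minimizer (4<6); eliminate II.
Only (a, III) remains, with payoff 4.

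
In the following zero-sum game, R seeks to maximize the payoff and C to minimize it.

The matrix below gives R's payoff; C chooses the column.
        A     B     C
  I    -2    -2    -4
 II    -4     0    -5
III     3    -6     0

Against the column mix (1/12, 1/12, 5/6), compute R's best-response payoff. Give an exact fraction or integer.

-1/4

I: (-2)·(1/12) + (-2)·(1/12) + (-4)·(5/6) = -11/3.
II: (-4)·(1/12) + (0)·(1/12) + (-5)·(5/6) = -9/2.
III: (3)·(1/12) + (-6)·(1/12) + (0)·(5/6) = -1/4.
The best pure response is III with expected payoff -1/4.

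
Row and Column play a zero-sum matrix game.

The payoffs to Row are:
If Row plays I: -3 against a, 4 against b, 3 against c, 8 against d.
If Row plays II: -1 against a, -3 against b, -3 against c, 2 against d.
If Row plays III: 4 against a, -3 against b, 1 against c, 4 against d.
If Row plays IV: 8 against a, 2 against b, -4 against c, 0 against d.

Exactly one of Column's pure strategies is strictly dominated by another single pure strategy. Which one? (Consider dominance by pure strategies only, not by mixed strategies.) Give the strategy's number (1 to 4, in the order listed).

4

Column prefers columns that give Row less. Compare d with c: 3 < 8, -3 < 2, 1 < 4, -4 < 0.
So c strictly dominates d for Column; d is strictly dominated.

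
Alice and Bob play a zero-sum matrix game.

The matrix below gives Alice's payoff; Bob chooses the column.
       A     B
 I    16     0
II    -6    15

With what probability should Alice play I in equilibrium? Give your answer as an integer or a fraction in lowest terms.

Row minima are 0 and -6, so Alice's maximin is 0; column maxima are 16 and 15, so Bob's minimax is 15. These differ, so the equilibrium is in mixed strategies.
Let Alice play I with probability p. Bob is indifferent when 16p − 6(1−p) = 15(1−p), giving p = 21/37.

21/37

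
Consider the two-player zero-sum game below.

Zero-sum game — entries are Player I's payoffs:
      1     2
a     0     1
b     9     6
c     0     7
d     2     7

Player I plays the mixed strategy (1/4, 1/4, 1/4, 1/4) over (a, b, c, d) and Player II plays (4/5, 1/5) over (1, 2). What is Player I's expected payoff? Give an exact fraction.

Against (4/5, 1/5), each row's expected payoff is a: 1/5; b: 42/5; c: 7/5; d: 3.
Taking the (1/4, 1/4, 1/4, 1/4)-weighted average: (1/4)·(1/5) + (1/4)·(42/5) + (1/4)·(7/5) + (1/4)·(3) = 13/4.

13/4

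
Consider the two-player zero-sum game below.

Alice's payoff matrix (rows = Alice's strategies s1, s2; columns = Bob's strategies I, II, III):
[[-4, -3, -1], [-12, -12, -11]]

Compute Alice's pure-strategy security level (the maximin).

-4

The worst-case payoff for each row is s1: -4, s2: -12.
The best of these is -4.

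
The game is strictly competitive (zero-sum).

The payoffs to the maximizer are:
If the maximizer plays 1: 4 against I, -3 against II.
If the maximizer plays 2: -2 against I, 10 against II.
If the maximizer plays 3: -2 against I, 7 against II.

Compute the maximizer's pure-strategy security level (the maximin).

-2

The worst-case payoff for each row is 1: -3, 2: -2, 3: -2.
The best of these is -2.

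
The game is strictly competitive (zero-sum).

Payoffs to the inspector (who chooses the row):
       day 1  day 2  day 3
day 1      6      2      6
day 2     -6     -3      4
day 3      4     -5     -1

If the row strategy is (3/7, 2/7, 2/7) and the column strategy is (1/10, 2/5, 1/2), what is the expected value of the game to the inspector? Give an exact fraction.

47/35

Against (1/10, 2/5, 1/2), each row's expected payoff is day 1: 22/5; day 2: 1/5; day 3: -21/10.
Taking the (3/7, 2/7, 2/7)-weighted average: (3/7)·(22/5) + (2/7)·(1/5) + (2/7)·(-21/10) = 47/35.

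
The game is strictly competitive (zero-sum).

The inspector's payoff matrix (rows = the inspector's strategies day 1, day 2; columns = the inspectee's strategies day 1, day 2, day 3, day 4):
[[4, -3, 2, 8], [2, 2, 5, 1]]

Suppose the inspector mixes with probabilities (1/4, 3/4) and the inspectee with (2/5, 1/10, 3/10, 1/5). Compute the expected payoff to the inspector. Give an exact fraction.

29/10

Against (2/5, 1/10, 3/10, 1/5), each row's expected payoff is day 1: 7/2; day 2: 27/10.
Taking the (1/4, 3/4)-weighted average: (1/4)·(7/2) + (3/4)·(27/10) = 29/10.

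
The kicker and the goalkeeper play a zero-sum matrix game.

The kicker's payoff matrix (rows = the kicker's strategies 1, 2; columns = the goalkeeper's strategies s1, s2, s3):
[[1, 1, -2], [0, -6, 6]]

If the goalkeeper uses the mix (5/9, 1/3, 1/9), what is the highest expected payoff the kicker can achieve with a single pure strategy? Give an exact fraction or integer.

2/3

1: (1)·(5/9) + (1)·(1/3) + (-2)·(1/9) = 2/3.
2: (0)·(5/9) + (-6)·(1/3) + (6)·(1/9) = -4/3.
The best pure response is 1 with expected payoff 2/3.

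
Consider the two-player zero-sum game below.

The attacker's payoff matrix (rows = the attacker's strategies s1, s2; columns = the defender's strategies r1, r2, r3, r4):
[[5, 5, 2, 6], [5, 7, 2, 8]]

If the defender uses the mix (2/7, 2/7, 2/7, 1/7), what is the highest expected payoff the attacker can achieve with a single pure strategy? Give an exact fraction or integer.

s1: (5)·(2/7) + (5)·(2/7) + (2)·(2/7) + (6)·(1/7) = 30/7.
s2: (5)·(2/7) + (7)·(2/7) + (2)·(2/7) + (8)·(1/7) = 36/7.
The best pure response is s2 with expected payoff 36/7.

36/7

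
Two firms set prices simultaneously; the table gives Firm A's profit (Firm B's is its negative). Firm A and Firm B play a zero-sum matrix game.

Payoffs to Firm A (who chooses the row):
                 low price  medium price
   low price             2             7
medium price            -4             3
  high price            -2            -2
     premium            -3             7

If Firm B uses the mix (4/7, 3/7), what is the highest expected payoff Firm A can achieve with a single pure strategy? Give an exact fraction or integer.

low price: (2)·(4/7) + (7)·(3/7) = 29/7.
medium price: (-4)·(4/7) + (3)·(3/7) = -1.
high price: (-2)·(4/7) + (-2)·(3/7) = -2.
premium: (-3)·(4/7) + (7)·(3/7) = 9/7.
The best pure response is low price with expected payoff 29/7.

29/7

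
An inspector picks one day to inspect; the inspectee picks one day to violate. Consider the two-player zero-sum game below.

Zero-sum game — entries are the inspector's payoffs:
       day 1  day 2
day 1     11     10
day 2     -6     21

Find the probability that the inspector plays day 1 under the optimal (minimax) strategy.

27/28

Row minima are 10 and -6, so the inspector's maximin is 10; column maxima are 11 and 21, so the inspectee's minimax is 11. These differ, so the equilibrium is in mixed strategies.
Let the inspector play day 1 with probability p. The inspectee is indifferent when 11p − 6(1−p) = 10p + 21(1−p), giving p = 27/28.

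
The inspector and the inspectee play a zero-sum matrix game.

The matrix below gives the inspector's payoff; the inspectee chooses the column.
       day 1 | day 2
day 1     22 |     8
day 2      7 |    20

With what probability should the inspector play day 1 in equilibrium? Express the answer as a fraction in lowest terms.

Row minima are 8 and 7, so the inspector's maximin is 8; column maxima are 22 and 20, so the inspectee's minimax is 20. These differ, so the equilibrium is in mixed strategies.
Let the inspector play day 1 with probability p. The inspectee is indifferent when 22p + 7(1−p) = 8p + 20(1−p), giving p = 13/27.

13/27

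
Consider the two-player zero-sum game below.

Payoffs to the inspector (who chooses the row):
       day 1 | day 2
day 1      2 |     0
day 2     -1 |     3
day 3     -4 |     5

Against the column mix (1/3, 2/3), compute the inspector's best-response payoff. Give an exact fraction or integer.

day 1: (2)·(1/3) + (0)·(2/3) = 2/3.
day 2: (-1)·(1/3) + (3)·(2/3) = 5/3.
day 3: (-4)·(1/3) + (5)·(2/3) = 2.
The best pure response is day 3 with expected payoff 2.

2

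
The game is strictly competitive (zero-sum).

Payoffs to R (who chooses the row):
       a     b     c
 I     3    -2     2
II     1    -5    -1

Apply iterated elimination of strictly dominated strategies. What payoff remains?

Row II is strictly dominated by row I (3>1, -2>-5, 2>-1); eliminate II.
Column a is strictly dominated by b for C (-2<3); eliminate a.
Column c is strictly dominated by b for C (-2<2); eliminate c.
Only (I, b) remains, with payoff -2.

-2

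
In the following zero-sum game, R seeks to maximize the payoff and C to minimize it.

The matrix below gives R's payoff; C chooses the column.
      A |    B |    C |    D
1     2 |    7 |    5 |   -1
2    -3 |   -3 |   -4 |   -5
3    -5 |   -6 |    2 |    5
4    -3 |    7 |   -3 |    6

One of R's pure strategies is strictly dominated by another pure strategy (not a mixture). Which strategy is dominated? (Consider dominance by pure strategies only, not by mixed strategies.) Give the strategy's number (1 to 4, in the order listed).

Compare 2 with 1: 2 > -3, 7 > -3, 5 > -4, -1 > -5.
So 1 strictly dominates 2 for R; 2 is strictly dominated.

2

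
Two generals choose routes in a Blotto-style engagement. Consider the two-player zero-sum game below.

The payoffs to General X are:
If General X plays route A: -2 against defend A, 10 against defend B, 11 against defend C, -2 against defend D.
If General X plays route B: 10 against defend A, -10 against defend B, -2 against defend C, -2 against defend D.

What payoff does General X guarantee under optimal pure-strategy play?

-2

Row minima: -2, -10 → General X's maximin is -2.
Column maxima: 10, 10, 11, -2 → General Y's minimax is -2.
They coincide at (route A, defend D), so the value is -2.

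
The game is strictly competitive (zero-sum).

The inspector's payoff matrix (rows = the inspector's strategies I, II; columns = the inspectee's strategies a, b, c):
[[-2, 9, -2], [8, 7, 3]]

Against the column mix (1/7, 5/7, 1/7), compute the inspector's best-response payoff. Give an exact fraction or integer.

I: (-2)·(1/7) + (9)·(5/7) + (-2)·(1/7) = 41/7.
II: (8)·(1/7) + (7)·(5/7) + (3)·(1/7) = 46/7.
The best pure response is II with expected payoff 46/7.

46/7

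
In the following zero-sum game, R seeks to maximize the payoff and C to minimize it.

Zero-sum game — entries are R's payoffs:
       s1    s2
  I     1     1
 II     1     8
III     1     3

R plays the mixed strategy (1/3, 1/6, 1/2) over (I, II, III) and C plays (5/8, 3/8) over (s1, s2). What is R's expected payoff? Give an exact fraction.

29/16

Against (5/8, 3/8), each row's expected payoff is I: 1; II: 29/8; III: 7/4.
Taking the (1/3, 1/6, 1/2)-weighted average: (1/3)·(1) + (1/6)·(29/8) + (1/2)·(7/4) = 29/16.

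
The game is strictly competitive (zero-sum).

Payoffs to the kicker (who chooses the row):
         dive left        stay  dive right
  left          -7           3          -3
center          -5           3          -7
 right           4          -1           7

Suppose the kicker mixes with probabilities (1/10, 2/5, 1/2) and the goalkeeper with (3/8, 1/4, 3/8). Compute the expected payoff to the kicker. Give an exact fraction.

11/80

Against (3/8, 1/4, 3/8), each row's expected payoff is left: -3; center: -15/4; right: 31/8.
Taking the (1/10, 2/5, 1/2)-weighted average: (1/10)·(-3) + (2/5)·(-15/4) + (1/2)·(31/8) = 11/80.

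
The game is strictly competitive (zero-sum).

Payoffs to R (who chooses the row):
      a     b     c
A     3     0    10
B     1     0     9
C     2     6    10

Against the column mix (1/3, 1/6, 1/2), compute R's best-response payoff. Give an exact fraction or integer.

A: (3)·(1/3) + (0)·(1/6) + (10)·(1/2) = 6.
B: (1)·(1/3) + (0)·(1/6) + (9)·(1/2) = 29/6.
C: (2)·(1/3) + (6)·(1/6) + (10)·(1/2) = 20/3.
The best pure response is C with expected payoff 20/3.

20/3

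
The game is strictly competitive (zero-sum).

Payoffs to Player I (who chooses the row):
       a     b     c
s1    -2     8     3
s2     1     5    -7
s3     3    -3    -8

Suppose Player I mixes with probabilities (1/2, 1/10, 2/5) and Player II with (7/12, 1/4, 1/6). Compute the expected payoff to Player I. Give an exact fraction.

Against (7/12, 1/4, 1/6), each row's expected payoff is s1: 4/3; s2: 2/3; s3: -1/3.
Taking the (1/2, 1/10, 2/5)-weighted average: (1/2)·(4/3) + (1/10)·(2/3) + (2/5)·(-1/3) = 3/5.

3/5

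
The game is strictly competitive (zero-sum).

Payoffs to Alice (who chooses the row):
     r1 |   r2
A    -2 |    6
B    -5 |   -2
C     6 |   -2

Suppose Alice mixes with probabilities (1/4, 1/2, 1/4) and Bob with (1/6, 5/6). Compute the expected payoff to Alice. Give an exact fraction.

Against (1/6, 5/6), each row's expected payoff is A: 14/3; B: -5/2; C: -2/3.
Taking the (1/4, 1/2, 1/4)-weighted average: (1/4)·(14/3) + (1/2)·(-5/2) + (1/4)·(-2/3) = -1/4.

-1/4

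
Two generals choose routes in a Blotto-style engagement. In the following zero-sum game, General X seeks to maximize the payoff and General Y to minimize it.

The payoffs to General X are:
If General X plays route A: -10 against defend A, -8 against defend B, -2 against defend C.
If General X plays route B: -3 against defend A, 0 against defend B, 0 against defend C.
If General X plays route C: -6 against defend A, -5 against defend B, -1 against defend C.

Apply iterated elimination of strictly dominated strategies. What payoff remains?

-3

Row route A is strictly dominated by row route B (-3>-10, 0>-8, 0>-2); eliminate route A.
Row route C is strictly dominated by row route B (-3>-6, 0>-5, 0>-1); eliminate route C.
Column defend C is strictly dominated by defend A for General Y (-3<0); eliminate defend C.
Column defend B is strictly dominated by defend A for General Y (-3<0); eliminate defend B.
Only (route B, defend A) remains, with payoff -3.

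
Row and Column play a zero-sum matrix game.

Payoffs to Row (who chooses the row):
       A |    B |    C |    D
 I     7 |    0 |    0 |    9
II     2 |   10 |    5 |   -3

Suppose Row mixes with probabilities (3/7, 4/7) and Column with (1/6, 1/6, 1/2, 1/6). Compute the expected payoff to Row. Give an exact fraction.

24/7

Against (1/6, 1/6, 1/2, 1/6), each row's expected payoff is I: 8/3; II: 4.
Taking the (3/7, 4/7)-weighted average: (3/7)·(8/3) + (4/7)·(4) = 24/7.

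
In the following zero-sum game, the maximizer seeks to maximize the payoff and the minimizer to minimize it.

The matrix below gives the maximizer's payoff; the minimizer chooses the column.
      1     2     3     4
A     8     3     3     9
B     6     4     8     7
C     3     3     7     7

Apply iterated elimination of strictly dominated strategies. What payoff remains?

4

Column 4 is strictly dominated by 1 for the minimizer (8<9, 6<7, 3<7); eliminate 4.
Row C is strictly dominated by row B (6>3, 4>3, 8>7); eliminate C.
Column 1 is strictly dominated by 2 for the minimizer (3<8, 4<6); eliminate 1.
Row A is strictly dominated by row B (4>3, 8>3); eliminate A.
Column 3 is strictly dominated by 2 for the minimizer (4<8); eliminate 3.
Only (B, 2) remains, with payoff 4.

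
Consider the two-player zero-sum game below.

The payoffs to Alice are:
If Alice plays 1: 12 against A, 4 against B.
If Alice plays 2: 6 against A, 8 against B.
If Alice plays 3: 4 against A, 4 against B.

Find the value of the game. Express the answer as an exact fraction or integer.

Row 3 is strictly dominated by row 2, so Alice never plays it.
The remaining 2×2 game on (1, 2) × (A, B) has no saddle point. Let Alice play 1 with probability p; indifference gives 12p + 6(1−p) = 4p + 8(1−p), so p = 1/5.
Similarly Bob's optimal q on A is 2/5, and the value is 12·(2/5) + (4)·(3/5) = 36/5.

36/5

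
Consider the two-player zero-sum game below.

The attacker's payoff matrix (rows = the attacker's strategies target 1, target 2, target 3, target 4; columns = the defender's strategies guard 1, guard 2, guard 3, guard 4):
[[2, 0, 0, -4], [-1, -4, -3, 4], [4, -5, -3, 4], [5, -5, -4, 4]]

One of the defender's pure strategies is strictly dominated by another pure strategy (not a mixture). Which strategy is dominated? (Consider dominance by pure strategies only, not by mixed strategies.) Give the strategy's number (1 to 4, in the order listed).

The defender prefers columns that give the attacker less. Compare guard 1 with guard 2: 0 < 2, -4 < -1, -5 < 4, -5 < 5.
So guard 2 strictly dominates guard 1 for the defender; guard 1 is strictly dominated.

1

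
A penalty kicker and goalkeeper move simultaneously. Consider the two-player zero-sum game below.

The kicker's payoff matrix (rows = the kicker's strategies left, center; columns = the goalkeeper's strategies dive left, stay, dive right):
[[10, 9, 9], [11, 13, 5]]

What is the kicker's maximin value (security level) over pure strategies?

The worst-case payoff for each row is left: 9, center: 5.
The best of these is 9.

9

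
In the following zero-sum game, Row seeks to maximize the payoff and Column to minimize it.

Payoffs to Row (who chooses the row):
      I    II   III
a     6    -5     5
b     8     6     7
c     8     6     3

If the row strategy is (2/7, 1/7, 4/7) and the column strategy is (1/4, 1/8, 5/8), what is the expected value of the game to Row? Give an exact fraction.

Against (1/4, 1/8, 5/8), each row's expected payoff is a: 4; b: 57/8; c: 37/8.
Taking the (2/7, 1/7, 4/7)-weighted average: (2/7)·(4) + (1/7)·(57/8) + (4/7)·(37/8) = 269/56.

269/56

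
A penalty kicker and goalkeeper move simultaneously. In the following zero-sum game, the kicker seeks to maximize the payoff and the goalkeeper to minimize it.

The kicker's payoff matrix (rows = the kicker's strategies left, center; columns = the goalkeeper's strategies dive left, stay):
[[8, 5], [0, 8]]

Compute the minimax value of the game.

Row minima are 5 and 0, so the kicker's maximin is 5; column maxima are 8 and 8, so the goalkeeper's minimax is 8. These differ, so the equilibrium is in mixed strategies.
Let the kicker play left with probability p. The goalkeeper is indifferent when 8p = 5p + 8(1−p), giving p = 8/11.
Let the goalkeeper play dive left with probability q. The kicker is indifferent when 8q + 5(1−q) = 8(1−q), giving q = 3/11.
The value is 8·(3/11) + (5)·(8/11) = 64/11.

64/11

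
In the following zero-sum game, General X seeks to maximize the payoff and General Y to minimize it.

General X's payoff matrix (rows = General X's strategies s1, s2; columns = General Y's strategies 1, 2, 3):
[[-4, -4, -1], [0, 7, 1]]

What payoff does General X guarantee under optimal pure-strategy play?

0

Row minima: -4, 0 → General X's maximin is 0.
Column maxima: 0, 7, 1 → General Y's minimax is 0.
They coincide at (s2, 1), so the value is 0.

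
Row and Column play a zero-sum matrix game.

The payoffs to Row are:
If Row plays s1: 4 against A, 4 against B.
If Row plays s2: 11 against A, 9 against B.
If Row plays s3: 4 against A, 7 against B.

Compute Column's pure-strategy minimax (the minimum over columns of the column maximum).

9

The worst case (largest entry) in each column is A: 11, B: 9.
The best (smallest) of these is 9.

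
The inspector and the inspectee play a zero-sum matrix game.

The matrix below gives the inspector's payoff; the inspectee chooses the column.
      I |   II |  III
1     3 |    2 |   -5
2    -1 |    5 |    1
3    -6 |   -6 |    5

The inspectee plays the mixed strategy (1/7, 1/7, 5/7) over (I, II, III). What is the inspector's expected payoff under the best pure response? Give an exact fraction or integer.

13/7

1: (3)·(1/7) + (2)·(1/7) + (-5)·(5/7) = -20/7.
2: (-1)·(1/7) + (5)·(1/7) + (1)·(5/7) = 9/7.
3: (-6)·(1/7) + (-6)·(1/7) + (5)·(5/7) = 13/7.
The best pure response is 3 with expected payoff 13/7.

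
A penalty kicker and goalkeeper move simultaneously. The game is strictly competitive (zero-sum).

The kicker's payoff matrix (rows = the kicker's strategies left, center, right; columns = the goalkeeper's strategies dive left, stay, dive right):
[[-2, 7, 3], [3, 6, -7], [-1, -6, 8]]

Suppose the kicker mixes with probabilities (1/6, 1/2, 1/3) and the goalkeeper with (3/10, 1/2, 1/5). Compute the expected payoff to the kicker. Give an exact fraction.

19/15

Against (3/10, 1/2, 1/5), each row's expected payoff is left: 7/2; center: 5/2; right: -17/10.
Taking the (1/6, 1/2, 1/3)-weighted average: (1/6)·(7/2) + (1/2)·(5/2) + (1/3)·(-17/10) = 19/15.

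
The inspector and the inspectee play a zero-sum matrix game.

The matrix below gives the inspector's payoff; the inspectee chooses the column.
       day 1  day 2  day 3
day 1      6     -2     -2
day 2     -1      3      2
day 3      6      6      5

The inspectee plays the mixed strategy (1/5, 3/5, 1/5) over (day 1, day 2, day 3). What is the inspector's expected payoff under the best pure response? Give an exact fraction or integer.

day 1: (6)·(1/5) + (-2)·(3/5) + (-2)·(1/5) = -2/5.
day 2: (-1)·(1/5) + (3)·(3/5) + (2)·(1/5) = 2.
day 3: (6)·(1/5) + (6)·(3/5) + (5)·(1/5) = 29/5.
The best pure response is day 3 with expected payoff 29/5.

29/5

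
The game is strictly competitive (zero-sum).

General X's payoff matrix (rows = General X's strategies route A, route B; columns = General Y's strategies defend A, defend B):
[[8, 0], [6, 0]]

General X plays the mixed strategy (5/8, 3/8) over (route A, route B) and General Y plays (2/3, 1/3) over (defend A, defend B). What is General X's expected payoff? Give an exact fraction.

29/6

Against (2/3, 1/3), each row's expected payoff is route A: 16/3; route B: 4.
Taking the (5/8, 3/8)-weighted average: (5/8)·(16/3) + (3/8)·(4) = 29/6.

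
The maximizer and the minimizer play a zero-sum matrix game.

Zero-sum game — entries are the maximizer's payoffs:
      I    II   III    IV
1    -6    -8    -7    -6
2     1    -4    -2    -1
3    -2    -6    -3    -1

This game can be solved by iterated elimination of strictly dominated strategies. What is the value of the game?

-4

Row 1 is strictly dominated by row 2 (1>-6, -4>-8, -2>-7, -1>-6); eliminate 1.
Column IV is strictly dominated by II for the minimizer (-4<-1, -6<-1); eliminate IV.
Column III is strictly dominated by II for the minimizer (-4<-2, -6<-3); eliminate III.
Column I is strictly dominated by II for the minimizer (-4<1, -6<-2); eliminate I.
Row 3 is strictly dominated by row 2 (-4>-6); eliminate 3.
Only (2, II) remains, with payoff -4.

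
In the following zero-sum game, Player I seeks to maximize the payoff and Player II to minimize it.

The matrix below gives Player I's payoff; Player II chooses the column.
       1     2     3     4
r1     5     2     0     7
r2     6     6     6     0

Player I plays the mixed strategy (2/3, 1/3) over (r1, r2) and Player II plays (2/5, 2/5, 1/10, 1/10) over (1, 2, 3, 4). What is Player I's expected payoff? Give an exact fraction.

Against (2/5, 2/5, 1/10, 1/10), each row's expected payoff is r1: 7/2; r2: 27/5.
Taking the (2/3, 1/3)-weighted average: (2/3)·(7/2) + (1/3)·(27/5) = 62/15.

62/15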